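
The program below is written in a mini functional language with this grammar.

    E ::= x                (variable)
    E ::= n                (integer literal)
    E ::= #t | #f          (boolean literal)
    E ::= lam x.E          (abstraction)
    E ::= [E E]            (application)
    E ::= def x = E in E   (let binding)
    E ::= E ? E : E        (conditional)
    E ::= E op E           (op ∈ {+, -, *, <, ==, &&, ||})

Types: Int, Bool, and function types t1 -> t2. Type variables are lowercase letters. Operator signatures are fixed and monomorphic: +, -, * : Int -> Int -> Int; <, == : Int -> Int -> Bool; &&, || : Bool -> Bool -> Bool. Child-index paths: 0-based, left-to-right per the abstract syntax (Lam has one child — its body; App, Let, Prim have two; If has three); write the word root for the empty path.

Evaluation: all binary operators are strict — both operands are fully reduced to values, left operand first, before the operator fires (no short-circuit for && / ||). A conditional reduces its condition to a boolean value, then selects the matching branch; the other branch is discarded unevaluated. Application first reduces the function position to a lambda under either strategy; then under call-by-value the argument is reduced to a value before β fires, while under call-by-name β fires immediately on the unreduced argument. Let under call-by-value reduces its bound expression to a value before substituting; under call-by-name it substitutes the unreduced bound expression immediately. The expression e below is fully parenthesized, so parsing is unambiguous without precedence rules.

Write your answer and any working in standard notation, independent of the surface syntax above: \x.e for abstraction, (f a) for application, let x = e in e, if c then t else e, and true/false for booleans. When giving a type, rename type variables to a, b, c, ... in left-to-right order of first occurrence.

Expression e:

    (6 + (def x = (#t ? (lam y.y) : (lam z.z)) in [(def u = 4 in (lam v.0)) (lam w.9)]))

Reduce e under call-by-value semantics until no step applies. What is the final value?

Answer: 6

Derivation:
step 0: (6 + (let x = (if true then (\y.y) else (\z.z)) in ((let u = 4 in (\v.0)) (\w.9))))
step 1: [if@1.0] (6 + (let x = (\y.y) in ((let u = 4 in (\v.0)) (\w.9))))
step 2: [let@1] (6 + ((let u = 4 in (\v.0)) (\w.9)))
step 3: [let@1.0] (6 + ((\v.0) (\w.9)))
step 4: [beta@1] (6 + 0)
step 5: [delta@root] 6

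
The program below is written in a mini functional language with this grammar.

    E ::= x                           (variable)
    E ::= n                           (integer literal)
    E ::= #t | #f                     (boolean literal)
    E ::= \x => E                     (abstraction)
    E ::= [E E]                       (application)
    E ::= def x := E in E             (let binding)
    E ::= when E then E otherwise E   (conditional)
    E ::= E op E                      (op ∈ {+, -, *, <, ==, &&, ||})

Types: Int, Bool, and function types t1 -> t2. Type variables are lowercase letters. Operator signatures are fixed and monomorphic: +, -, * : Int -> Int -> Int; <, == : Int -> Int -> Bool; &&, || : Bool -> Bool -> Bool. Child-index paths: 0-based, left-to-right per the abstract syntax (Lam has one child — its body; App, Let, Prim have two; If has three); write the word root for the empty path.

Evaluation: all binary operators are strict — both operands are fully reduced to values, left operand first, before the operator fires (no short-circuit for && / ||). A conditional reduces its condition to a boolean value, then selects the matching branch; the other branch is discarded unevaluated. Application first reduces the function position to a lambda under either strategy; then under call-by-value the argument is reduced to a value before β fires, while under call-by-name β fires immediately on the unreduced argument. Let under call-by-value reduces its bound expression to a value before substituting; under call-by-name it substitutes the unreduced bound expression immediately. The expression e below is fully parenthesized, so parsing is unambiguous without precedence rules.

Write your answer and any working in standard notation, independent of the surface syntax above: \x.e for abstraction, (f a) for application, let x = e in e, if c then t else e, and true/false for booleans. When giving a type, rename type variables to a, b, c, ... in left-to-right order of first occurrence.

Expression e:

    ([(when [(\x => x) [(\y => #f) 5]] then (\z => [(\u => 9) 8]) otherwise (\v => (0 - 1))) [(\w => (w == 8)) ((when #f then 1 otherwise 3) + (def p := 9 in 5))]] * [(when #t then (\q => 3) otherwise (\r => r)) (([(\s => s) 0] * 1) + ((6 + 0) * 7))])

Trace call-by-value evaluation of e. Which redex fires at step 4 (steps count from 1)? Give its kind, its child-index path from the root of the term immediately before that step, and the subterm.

Trace:
step 0: (((if ((\x.x) ((\y.false) 5)) then (\z.((\u.9) 8)) else (\v.(0 - 1))) ((\w.(w == 8)) ((if false then 1 else 3) + (let p = 9 in 5)))) * ((if true then (\q.3) else (\r.r)) ((((\s.s) 0) * 1) + ((6 + 0) * 7))))
step 1: [beta@0.0.0.1] (((if ((\x.x) false) then (\z.((\u.9) 8)) else (\v.(0 - 1))) ((\w.(w == 8)) ((if false then 1 else 3) + (let p = 9 in 5)))) * ((if true then (\q.3) else (\r.r)) ((((\s.s) 0) * 1) + ((6 + 0) * 7))))
step 2: [beta@0.0.0] (((if false then (\z.((\u.9) 8)) else (\v.(0 - 1))) ((\w.(w == 8)) ((if false then 1 else 3) + (let p = 9 in 5)))) * ((if true then (\q.3) else (\r.r)) ((((\s.s) 0) * 1) + ((6 + 0) * 7))))
step 3: [if@0.0] (((\v.(0 - 1)) ((\w.(w == 8)) ((if false then 1 else 3) + (let p = 9 in 5)))) * ((if true then (\q.3) else (\r.r)) ((((\s.s) 0) * 1) + ((6 + 0) * 7))))
step 4: [if@0.1.1.0] (((\v.(0 - 1)) ((\w.(w == 8)) (3 + (let p = 9 in 5)))) * ((if true then (\q.3) else (\r.r)) ((((\s.s) 0) * 1) + ((6 + 0) * 7))))

Answer: if at 0.1.1.0 : (if false then 1 else 3)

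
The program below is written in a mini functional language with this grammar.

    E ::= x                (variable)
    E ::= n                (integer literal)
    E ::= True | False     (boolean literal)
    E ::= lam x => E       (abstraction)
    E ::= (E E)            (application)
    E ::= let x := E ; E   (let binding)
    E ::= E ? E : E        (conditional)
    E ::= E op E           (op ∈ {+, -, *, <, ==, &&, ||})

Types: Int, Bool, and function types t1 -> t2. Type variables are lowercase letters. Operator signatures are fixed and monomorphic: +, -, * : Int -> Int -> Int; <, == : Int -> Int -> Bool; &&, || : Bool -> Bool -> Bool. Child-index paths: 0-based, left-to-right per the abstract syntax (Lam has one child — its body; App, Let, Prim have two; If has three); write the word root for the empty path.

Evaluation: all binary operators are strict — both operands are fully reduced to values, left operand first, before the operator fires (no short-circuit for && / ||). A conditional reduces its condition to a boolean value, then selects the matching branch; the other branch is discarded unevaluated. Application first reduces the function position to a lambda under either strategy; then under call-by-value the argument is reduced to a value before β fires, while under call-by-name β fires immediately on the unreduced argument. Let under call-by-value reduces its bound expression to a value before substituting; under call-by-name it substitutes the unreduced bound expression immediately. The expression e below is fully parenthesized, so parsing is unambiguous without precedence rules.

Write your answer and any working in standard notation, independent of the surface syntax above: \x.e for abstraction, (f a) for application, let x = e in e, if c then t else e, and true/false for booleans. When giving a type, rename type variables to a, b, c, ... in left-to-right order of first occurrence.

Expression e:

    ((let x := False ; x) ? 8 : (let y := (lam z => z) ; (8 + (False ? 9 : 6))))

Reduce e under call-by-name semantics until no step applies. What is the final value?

Answer: 14

Trace:
step 0: (if (let x = false in x) then 8 else (let y = (\z.z) in (8 + (if false then 9 else 6))))
step 1: [let@0] (if false then 8 else (let y = (\z.z) in (8 + (if false then 9 else 6))))
step 2: [if@root] (let y = (\z.z) in (8 + (if false then 9 else 6)))
step 3: [let@root] (8 + (if false then 9 else 6))
step 4: [if@1] (8 + 6)
step 5: [delta@root] 14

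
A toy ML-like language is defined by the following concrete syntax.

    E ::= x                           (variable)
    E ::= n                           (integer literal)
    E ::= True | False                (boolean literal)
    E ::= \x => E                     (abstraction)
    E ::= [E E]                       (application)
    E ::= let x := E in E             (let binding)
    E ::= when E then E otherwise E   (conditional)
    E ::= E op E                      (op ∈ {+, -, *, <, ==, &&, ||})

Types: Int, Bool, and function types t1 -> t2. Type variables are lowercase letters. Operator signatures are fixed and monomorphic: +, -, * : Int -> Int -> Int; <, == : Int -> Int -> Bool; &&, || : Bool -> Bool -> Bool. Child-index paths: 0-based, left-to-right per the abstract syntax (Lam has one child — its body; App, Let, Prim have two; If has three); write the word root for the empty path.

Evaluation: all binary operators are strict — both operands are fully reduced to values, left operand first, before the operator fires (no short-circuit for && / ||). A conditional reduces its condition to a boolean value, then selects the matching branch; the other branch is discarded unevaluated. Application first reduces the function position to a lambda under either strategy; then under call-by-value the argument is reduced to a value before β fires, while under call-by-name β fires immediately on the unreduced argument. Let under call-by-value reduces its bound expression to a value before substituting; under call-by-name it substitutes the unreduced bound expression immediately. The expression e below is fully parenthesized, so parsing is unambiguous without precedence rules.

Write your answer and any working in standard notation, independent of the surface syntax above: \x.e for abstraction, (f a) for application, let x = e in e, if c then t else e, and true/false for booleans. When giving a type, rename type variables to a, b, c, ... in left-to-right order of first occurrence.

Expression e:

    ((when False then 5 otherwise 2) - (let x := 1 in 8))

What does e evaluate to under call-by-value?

Answer: -6

Trace:
step 0: ((if false then 5 else 2) - (let x = 1 in 8))
step 1: [if@0] (2 - (let x = 1 in 8))
step 2: [let@1] (2 - 8)
step 3: [delta@root] -6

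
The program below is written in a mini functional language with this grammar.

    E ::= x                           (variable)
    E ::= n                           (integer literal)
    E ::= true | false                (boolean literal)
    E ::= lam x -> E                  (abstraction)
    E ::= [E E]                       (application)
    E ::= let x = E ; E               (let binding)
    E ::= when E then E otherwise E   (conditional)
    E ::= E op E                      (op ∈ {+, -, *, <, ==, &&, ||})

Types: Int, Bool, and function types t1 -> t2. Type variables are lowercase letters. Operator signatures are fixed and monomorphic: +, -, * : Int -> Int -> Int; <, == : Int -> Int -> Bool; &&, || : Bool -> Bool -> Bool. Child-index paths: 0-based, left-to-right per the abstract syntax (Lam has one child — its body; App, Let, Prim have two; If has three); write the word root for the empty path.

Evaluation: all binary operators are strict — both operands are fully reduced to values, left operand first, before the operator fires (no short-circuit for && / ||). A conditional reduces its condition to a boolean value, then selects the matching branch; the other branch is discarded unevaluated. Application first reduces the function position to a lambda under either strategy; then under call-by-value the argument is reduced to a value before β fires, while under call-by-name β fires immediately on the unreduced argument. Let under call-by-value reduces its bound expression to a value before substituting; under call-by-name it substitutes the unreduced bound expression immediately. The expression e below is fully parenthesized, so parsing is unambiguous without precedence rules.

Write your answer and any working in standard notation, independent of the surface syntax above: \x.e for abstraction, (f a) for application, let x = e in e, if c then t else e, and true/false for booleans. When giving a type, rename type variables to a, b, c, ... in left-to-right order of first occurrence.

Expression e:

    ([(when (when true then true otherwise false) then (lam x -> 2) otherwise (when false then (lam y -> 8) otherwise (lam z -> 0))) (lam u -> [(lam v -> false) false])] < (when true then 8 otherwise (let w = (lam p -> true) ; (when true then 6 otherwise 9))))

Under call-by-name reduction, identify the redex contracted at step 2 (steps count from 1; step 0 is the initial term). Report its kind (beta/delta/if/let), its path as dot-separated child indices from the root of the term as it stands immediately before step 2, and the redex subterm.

Answer: if at 0.0 : (if true then (\x.2) else (if false then (\y.8) else (\z.0)))

Derivation:
step 0: (((if (if true then true else false) then (\x.2) else (if false then (\y.8) else (\z.0))) (\u.((\v.false) false))) < (if true then 8 else (let w = (\p.true) in (if true then 6 else 9))))
step 1: [if@0.0.0] (((if true then (\x.2) else (if false then (\y.8) else (\z.0))) (\u.((\v.false) false))) < (if true then 8 else (let w = (\p.true) in (if true then 6 else 9))))
step 2: [if@0.0] (((\x.2) (\u.((\v.false) false))) < (if true then 8 else (let w = (\p.true) in (if true then 6 else 9))))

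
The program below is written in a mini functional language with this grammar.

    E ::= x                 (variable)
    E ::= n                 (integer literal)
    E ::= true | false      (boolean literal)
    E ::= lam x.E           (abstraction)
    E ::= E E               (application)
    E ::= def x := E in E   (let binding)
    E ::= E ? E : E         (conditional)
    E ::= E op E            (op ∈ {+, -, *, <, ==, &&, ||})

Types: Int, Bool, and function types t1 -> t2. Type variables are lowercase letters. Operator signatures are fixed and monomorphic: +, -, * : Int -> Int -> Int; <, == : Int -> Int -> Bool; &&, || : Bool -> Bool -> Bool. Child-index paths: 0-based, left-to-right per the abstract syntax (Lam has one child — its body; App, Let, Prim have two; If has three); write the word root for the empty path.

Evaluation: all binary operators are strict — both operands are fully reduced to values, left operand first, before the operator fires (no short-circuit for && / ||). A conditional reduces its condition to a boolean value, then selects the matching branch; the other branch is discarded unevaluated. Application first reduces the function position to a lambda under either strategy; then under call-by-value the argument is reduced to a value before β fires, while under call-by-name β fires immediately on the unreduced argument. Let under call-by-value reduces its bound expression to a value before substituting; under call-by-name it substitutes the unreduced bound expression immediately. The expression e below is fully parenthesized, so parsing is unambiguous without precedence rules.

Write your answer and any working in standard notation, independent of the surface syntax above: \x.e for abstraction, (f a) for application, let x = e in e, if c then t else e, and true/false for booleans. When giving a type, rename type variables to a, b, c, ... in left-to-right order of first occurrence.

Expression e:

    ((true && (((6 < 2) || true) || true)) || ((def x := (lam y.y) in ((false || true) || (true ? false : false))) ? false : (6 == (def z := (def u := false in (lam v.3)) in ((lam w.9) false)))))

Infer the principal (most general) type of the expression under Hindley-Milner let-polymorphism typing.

Answer: Bool

Trace:
  unify Bool ~ Bool
  unify Int ~ Int
  unify Int ~ Int
  unify Bool ~ Bool
  unify Bool ~ Bool
  unify Bool ~ Bool
  unify Bool ~ Bool
  unify Bool ~ Bool
  unify Bool ~ Bool
y : a
\y._ : a -> a
let x : forall. a -> a
  unify Bool ~ Bool
  unify Bool ~ Bool
  unify Bool ~ Bool
  unify Bool ~ Bool
  unify Bool ~ Bool
  unify Bool ~ Bool
  unify Bool ~ Bool
  unify Int ~ Int
let u : Bool
\v._ : b -> Int
let z : forall. b -> Int
\w._ : c -> Int
  unify c -> Int ~ Bool -> d
  unify c ~ Bool
  unify Int ~ d
_ _ : Int
  unify Int ~ Int
  unify Bool ~ Bool
  unify Bool ~ Bool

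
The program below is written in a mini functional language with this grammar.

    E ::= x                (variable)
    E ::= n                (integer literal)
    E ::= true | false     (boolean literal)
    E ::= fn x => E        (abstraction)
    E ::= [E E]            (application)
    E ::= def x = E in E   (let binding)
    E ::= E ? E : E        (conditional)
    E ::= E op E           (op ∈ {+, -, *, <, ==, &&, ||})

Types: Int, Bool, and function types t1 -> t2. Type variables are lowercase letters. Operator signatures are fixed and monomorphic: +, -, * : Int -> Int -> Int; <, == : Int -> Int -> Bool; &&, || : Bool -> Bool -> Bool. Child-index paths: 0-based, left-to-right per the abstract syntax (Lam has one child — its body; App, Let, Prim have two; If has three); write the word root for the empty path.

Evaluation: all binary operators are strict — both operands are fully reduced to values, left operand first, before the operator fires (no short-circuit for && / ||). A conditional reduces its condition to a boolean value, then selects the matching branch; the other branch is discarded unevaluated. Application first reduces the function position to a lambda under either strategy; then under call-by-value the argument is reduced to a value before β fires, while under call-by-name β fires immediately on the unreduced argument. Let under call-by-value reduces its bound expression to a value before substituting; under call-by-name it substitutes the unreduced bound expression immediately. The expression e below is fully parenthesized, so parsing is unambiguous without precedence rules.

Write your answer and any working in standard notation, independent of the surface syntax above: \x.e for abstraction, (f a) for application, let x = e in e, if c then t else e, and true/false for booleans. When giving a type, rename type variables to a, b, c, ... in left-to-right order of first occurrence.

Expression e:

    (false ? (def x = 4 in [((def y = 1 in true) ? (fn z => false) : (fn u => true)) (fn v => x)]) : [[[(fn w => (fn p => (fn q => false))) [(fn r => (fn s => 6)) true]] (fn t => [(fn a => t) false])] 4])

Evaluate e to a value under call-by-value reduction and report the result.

Answer: false

Derivation:
step 0: (if false then (let x = 4 in ((if (let y = 1 in true) then (\z.false) else (\u.true)) (\v.x))) else ((((\w.(\p.(\q.false))) ((\r.(\s.6)) true)) (\t.((\a.t) false))) 4))
step 1: [if@root] ((((\w.(\p.(\q.false))) ((\r.(\s.6)) true)) (\t.((\a.t) false))) 4)
step 2: [beta@0.0.1] ((((\w.(\p.(\q.false))) (\s.6)) (\t.((\a.t) false))) 4)
step 3: [beta@0.0] (((\p.(\q.false)) (\t.((\a.t) false))) 4)
step 4: [beta@0] ((\q.false) 4)
step 5: [beta@root] false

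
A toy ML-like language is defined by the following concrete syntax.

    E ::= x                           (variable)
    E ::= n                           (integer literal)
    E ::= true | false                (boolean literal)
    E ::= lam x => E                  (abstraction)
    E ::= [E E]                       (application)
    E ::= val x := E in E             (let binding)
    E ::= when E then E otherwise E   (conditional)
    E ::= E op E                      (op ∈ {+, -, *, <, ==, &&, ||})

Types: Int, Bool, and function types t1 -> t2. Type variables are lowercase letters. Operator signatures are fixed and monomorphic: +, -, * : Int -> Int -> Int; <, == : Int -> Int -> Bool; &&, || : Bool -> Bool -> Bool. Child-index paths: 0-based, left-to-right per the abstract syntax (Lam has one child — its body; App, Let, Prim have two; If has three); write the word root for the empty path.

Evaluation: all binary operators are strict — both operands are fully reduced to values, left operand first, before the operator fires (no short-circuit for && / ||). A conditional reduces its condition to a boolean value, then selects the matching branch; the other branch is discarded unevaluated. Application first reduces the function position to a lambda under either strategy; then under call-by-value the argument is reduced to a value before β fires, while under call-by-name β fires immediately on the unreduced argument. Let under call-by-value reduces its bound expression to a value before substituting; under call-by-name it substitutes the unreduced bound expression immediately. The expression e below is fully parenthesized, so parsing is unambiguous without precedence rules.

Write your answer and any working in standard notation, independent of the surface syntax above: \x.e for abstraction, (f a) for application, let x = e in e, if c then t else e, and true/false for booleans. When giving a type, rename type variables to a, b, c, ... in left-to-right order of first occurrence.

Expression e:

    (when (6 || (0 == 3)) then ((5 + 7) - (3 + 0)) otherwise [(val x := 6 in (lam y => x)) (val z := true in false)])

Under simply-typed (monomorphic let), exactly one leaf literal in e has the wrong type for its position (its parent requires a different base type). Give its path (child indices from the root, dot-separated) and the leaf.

Trace:
  unify Int ~ Bool
  FAIL: mismatch Int ~ Bool

Answer: 0.0 : 6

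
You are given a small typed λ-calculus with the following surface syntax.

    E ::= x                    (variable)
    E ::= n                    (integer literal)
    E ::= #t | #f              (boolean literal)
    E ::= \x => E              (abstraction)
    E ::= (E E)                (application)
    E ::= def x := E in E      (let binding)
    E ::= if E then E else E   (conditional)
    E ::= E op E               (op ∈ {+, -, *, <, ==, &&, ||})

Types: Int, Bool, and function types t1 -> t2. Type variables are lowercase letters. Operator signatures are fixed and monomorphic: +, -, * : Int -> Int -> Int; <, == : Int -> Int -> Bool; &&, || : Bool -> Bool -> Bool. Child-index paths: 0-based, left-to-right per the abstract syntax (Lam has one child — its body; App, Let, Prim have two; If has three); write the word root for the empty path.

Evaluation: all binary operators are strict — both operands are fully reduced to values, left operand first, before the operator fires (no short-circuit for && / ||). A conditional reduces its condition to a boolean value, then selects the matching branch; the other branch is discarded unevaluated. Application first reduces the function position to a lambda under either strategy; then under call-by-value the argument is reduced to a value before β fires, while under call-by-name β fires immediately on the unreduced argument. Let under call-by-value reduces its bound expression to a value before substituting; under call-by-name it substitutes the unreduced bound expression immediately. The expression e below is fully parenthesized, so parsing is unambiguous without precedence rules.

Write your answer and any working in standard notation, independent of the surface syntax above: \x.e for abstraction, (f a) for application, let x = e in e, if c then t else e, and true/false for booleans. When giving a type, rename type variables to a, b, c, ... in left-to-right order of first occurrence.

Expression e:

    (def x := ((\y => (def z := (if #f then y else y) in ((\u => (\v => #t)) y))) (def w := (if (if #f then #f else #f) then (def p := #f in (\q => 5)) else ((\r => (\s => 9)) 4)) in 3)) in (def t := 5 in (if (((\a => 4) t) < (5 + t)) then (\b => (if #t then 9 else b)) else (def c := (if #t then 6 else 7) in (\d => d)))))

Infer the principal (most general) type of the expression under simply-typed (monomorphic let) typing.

Trace:
  unify Bool ~ Bool
y : a
y : a
  unify a ~ a
let z : a
\v._ : c -> Bool
\u._ : b -> c -> Bool
y : a
  unify b -> c -> Bool ~ a -> d
  unify b ~ a
  unify c -> Bool ~ d
_ _ : c -> Bool
\y._ : a -> c -> Bool
  unify Bool ~ Bool
  unify Bool ~ Bool
  unify Bool ~ Bool
let p : Bool
\q._ : e -> Int
\s._ : g -> Int
\r._ : f -> g -> Int
  unify f -> g -> Int ~ Int -> h
  unify f ~ Int
  unify g -> Int ~ h
_ _ : g -> Int
  unify e -> Int ~ g -> Int
  unify e ~ g
  unify Int ~ Int
let w : g -> Int
  unify a -> c -> Bool ~ Int -> i
  unify a ~ Int
  unify c -> Bool ~ i
_ _ : c -> Bool
let x : c -> Bool
let t : Int
\a._ : j -> Int
t : Int
  unify j -> Int ~ Int -> k
  unify j ~ Int
  unify Int ~ k
_ _ : Int
  unify Int ~ Int
  unify Int ~ Int
t : Int
  unify Int ~ Int
  unify Int ~ Int
  unify Bool ~ Bool
  unify Bool ~ Bool
b : l
  unify Int ~ l
\b._ : Int -> Int
  unify Bool ~ Bool
  unify Int ~ Int
let c : Int
d : m
\d._ : m -> m
  unify Int -> Int ~ m -> m
  unify Int ~ m
  unify Int ~ Int

Answer: Int -> Int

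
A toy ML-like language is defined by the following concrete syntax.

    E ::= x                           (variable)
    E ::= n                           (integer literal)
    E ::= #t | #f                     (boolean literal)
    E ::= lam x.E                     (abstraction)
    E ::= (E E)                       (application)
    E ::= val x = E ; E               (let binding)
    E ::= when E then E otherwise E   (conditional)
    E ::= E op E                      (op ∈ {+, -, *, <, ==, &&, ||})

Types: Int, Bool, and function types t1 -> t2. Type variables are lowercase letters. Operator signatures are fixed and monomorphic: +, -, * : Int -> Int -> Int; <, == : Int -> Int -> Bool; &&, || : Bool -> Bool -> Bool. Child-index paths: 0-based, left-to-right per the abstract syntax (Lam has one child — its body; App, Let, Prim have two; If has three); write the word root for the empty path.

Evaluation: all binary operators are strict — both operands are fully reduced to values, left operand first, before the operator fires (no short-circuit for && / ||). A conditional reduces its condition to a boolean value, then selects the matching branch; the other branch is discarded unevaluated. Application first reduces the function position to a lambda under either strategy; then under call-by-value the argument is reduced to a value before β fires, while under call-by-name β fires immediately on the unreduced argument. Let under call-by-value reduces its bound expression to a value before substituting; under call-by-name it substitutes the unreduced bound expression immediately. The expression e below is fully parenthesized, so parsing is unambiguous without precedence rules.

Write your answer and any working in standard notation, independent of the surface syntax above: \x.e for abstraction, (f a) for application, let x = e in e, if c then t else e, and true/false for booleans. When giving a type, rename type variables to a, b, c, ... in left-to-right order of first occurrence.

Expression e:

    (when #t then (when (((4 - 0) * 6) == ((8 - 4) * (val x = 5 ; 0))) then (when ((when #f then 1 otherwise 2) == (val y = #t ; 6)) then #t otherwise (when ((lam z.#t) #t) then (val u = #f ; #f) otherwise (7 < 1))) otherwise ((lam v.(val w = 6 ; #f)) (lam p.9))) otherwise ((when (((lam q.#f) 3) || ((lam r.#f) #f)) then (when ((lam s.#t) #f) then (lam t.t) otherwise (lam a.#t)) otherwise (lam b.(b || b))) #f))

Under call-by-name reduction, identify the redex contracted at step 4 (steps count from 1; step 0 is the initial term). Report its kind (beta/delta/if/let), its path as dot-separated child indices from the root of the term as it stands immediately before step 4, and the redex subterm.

Working:
step 0: (if true then (if (((4 - 0) * 6) == ((8 - 4) * (let x = 5 in 0))) then (if ((if false then 1 else 2) == (let y = true in 6)) then true else (if ((\z.true) true) then (let u = false in false) else (7 < 1))) else ((\v.(let w = 6 in false)) (\p.9))) else ((if (((\q.false) 3) || ((\r.false) false)) then (if ((\s.true) false) then (\t.t) else (\a.true)) else (\b.(b || b))) false))
step 1: [if@root] (if (((4 - 0) * 6) == ((8 - 4) * (let x = 5 in 0))) then (if ((if false then 1 else 2) == (let y = true in 6)) then true else (if ((\z.true) true) then (let u = false in false) else (7 < 1))) else ((\v.(let w = 6 in false)) (\p.9)))
step 2: [delta@0.0.0] (if ((4 * 6) == ((8 - 4) * (let x = 5 in 0))) then (if ((if false then 1 else 2) == (let y = true in 6)) then true else (if ((\z.true) true) then (let u = false in false) else (7 < 1))) else ((\v.(let w = 6 in false)) (\p.9)))
step 3: [delta@0.0] (if (24 == ((8 - 4) * (let x = 5 in 0))) then (if ((if false then 1 else 2) == (let y = true in 6)) then true else (if ((\z.true) true) then (let u = false in false) else (7 < 1))) else ((\v.(let w = 6 in false)) (\p.9)))
step 4: [delta@0.1.0] (if (24 == (4 * (let x = 5 in 0))) then (if ((if false then 1 else 2) == (let y = true in 6)) then true else (if ((\z.true) true) then (let u = false in false) else (7 < 1))) else ((\v.(let w = 6 in false)) (\p.9)))

Answer: delta at 0.1.0 : (8 - 4)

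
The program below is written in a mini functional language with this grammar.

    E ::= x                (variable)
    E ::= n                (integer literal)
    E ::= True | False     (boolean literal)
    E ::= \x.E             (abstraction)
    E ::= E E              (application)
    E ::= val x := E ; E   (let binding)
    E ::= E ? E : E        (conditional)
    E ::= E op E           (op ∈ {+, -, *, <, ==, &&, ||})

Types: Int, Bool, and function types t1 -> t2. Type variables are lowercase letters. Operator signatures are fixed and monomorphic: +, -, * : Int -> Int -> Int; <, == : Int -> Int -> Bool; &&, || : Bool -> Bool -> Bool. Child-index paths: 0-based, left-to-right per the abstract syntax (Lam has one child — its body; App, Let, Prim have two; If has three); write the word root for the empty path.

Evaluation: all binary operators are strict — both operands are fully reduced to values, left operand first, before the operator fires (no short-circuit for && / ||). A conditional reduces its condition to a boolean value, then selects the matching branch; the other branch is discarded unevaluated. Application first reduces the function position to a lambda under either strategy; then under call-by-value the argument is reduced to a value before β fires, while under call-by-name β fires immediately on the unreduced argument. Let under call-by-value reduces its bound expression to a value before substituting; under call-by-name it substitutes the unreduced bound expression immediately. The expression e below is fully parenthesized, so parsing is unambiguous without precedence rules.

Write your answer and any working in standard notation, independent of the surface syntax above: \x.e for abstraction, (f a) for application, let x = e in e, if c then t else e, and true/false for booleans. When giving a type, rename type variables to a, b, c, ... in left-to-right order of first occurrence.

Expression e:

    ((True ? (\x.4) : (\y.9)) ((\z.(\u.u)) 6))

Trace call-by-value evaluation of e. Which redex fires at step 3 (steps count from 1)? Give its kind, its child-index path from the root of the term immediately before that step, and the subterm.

Answer: beta at root : ((\x.4) (\u.u))

Derivation:
step 0: ((if true then (\x.4) else (\y.9)) ((\z.(\u.u)) 6))
step 1: [if@0] ((\x.4) ((\z.(\u.u)) 6))
step 2: [beta@1] ((\x.4) (\u.u))
step 3: [beta@root] 4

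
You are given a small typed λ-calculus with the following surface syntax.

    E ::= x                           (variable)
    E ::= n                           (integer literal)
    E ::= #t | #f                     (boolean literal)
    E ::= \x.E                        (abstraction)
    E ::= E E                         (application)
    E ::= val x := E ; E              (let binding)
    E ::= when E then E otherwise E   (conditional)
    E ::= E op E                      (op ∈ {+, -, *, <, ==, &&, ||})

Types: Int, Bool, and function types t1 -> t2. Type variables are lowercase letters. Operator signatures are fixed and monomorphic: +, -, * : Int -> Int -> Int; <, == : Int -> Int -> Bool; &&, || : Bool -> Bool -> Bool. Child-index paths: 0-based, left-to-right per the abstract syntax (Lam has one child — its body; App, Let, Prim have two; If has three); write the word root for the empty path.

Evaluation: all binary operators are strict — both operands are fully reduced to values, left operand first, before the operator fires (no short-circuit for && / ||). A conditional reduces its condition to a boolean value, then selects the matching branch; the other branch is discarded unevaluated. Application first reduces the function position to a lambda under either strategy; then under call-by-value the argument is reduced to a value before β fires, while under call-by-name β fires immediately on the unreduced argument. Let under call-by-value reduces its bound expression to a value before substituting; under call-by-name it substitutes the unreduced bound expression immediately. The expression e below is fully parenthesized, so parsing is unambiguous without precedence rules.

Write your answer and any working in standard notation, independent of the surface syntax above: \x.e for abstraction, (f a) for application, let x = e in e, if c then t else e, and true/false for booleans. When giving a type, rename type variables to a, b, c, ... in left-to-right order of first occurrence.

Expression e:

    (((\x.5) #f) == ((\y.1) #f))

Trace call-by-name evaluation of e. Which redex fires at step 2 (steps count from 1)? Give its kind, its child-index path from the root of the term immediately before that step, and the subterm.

Answer: beta at 1 : ((\y.1) false)

Trace:
step 0: (((\x.5) false) == ((\y.1) false))
step 1: [beta@0] (5 == ((\y.1) false))
step 2: [beta@1] (5 == 1)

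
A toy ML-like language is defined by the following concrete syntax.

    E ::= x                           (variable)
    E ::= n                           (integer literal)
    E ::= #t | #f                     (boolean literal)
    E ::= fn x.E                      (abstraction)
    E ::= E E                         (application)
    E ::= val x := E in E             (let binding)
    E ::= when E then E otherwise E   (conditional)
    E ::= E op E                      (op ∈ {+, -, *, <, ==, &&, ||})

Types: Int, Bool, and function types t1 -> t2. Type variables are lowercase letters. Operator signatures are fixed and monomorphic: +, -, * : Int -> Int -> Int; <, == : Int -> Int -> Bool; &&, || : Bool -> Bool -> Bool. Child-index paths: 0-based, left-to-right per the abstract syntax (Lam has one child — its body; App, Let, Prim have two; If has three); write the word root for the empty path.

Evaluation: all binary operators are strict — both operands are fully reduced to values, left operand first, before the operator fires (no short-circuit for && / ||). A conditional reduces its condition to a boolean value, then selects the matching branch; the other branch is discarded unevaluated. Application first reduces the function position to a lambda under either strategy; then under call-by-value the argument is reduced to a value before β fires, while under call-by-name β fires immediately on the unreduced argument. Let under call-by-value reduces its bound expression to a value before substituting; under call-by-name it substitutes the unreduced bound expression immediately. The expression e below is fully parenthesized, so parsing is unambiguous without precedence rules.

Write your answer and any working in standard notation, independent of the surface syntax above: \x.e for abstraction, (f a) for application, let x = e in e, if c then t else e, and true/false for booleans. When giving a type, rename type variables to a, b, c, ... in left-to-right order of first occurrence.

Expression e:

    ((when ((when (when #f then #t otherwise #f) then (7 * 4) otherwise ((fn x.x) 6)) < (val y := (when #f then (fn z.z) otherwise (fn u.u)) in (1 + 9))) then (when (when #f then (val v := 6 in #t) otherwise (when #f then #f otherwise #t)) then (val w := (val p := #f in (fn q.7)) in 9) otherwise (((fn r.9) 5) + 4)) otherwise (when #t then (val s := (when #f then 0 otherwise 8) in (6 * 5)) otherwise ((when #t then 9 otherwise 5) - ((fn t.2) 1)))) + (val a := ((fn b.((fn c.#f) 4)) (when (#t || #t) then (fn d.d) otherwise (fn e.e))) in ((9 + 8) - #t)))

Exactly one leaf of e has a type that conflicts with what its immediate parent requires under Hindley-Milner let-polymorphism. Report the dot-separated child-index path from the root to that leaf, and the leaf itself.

Answer: 1.1.1 : true

Derivation:
  unify Bool ~ Bool
  unify Bool ~ Bool
  unify Bool ~ Bool
  unify Int ~ Int
  unify Int ~ Int
x : a
\x._ : a -> a
  unify a -> a ~ Int -> b
  unify a ~ Int
  unify Int ~ b
_ _ : Int
  unify Int ~ Int
  unify Int ~ Int
  unify Bool ~ Bool
z : c
\z._ : c -> c
u : d
\u._ : d -> d
  unify c -> c ~ d -> d
  unify c ~ d
  unify d ~ d
let y : forall. d -> d
  unify Int ~ Int
  unify Int ~ Int
  unify Int ~ Int
  unify Bool ~ Bool
  unify Bool ~ Bool
let v : Int
  unify Bool ~ Bool
  unify Bool ~ Bool
  unify Bool ~ Bool
  unify Bool ~ Bool
let p : Bool
\q._ : e -> Int
let w : forall. e -> Int
\r._ : f -> Int
  unify f -> Int ~ Int -> g
  unify f ~ Int
  unify Int ~ g
_ _ : Int
  unify Int ~ Int
  unify Int ~ Int
  unify Int ~ Int
  unify Bool ~ Bool
  unify Bool ~ Bool
  unify Int ~ Int
let s : Int
  unify Int ~ Int
  unify Int ~ Int
  unify Bool ~ Bool
  unify Int ~ Int
  unify Int ~ Int
\t._ : h -> Int
  unify h -> Int ~ Int -> i
  unify h ~ Int
  unify Int ~ i
_ _ : Int
  unify Int ~ Int
  unify Int ~ Int
  unify Int ~ Int
  unify Int ~ Int
\c._ : k -> Bool
  unify k -> Bool ~ Int -> l
  unify k ~ Int
  unify Bool ~ l
_ _ : Bool
\b._ : j -> Bool
  unify Bool ~ Bool
  unify Bool ~ Bool
  unify Bool ~ Bool
d : m
\d._ : m -> m
e : n
\e._ : n -> n
  unify m -> m ~ n -> n
  unify m ~ n
  unify n ~ n
  unify j -> Bool ~ (n -> n) -> o
  unify j ~ n -> n
  unify Bool ~ o
_ _ : Bool
let a : Bool
  unify Int ~ Int
  unify Int ~ Int
  unify Int ~ Int
  unify Bool ~ Int
  FAIL: mismatch Bool ~ Int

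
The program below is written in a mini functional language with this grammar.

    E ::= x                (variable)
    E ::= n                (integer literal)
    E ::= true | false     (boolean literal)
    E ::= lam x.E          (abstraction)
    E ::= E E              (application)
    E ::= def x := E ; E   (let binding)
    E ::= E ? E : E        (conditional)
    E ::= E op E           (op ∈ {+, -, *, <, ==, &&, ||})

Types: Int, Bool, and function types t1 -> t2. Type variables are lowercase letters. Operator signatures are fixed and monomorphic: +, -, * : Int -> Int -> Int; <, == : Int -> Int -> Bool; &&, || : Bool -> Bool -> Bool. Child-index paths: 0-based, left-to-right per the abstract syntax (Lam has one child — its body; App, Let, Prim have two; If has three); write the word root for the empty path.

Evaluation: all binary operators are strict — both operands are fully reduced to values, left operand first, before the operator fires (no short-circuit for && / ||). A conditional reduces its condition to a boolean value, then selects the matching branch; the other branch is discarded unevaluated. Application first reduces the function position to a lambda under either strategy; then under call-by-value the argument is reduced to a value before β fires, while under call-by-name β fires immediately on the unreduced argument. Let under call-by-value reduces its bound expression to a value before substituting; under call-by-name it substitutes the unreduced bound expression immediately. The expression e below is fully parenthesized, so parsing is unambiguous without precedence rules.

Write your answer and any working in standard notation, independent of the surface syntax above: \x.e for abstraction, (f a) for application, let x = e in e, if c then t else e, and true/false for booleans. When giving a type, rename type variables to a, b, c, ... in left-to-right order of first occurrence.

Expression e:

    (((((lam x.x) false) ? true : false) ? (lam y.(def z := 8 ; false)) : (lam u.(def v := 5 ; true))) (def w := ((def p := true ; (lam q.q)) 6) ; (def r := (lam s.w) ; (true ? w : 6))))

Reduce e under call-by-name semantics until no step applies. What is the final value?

Answer: true

Working:
step 0: ((if (if ((\x.x) false) then true else false) then (\y.(let z = 8 in false)) else (\u.(let v = 5 in true))) (let w = ((let p = true in (\q.q)) 6) in (let r = (\s.w) in (if true then w else 6))))
step 1: [beta@0.0.0] ((if (if false then true else false) then (\y.(let z = 8 in false)) else (\u.(let v = 5 in true))) (let w = ((let p = true in (\q.q)) 6) in (let r = (\s.w) in (if true then w else 6))))
step 2: [if@0.0] ((if false then (\y.(let z = 8 in false)) else (\u.(let v = 5 in true))) (let w = ((let p = true in (\q.q)) 6) in (let r = (\s.w) in (if true then w else 6))))
step 3: [if@0] ((\u.(let v = 5 in true)) (let w = ((let p = true in (\q.q)) 6) in (let r = (\s.w) in (if true then w else 6))))
step 4: [beta@root] (let v = 5 in true)
step 5: [let@root] true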